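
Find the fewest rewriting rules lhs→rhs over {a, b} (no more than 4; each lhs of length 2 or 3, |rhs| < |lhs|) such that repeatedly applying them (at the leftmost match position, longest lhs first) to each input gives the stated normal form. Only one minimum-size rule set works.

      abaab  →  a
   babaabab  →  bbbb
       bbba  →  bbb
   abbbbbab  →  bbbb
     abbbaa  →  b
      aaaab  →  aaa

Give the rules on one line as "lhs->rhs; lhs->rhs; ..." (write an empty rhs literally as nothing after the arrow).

ab->; abb->; ba->b

  | abaab => aab => a
  | babaabab => bbaabab => bbabab => bbbab => bbbb
  | bbba => bbb
  | abbbbbab => bbbab => bbbb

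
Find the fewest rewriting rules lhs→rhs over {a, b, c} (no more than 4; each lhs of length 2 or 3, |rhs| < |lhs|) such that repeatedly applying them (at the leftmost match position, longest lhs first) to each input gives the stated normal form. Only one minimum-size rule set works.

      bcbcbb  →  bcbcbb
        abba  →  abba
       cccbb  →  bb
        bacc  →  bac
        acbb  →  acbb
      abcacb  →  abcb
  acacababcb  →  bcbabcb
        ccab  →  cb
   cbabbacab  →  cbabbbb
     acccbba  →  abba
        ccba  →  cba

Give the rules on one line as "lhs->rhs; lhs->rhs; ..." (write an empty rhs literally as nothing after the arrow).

  | bcbcbb
  | abba
  | cccbb => bb
  | bacc => bac

aca->b; ca->c; cc->c; ccc->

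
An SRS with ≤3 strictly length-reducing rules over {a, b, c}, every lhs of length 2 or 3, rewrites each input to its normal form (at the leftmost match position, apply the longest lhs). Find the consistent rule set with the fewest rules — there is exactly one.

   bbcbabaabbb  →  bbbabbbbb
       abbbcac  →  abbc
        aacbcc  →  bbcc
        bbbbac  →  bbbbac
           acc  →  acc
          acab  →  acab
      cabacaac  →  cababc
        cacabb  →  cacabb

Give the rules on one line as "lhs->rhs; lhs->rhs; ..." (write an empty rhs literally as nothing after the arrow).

aa->b; bca->; cb->b

  | bbcbabaabbb => bbbabaabbb => bbbabbbbb
  | abbbcac => abbc
  | aacbcc => bcbcc => bbcc
  | bbbbac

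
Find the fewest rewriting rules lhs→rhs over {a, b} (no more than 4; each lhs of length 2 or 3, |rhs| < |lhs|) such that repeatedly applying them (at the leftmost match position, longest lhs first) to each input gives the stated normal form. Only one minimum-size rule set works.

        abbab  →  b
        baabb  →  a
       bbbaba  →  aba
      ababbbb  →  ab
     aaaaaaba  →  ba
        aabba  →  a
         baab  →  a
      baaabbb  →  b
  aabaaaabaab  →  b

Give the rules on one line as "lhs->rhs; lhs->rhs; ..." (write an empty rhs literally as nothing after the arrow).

aa->; bb->a; bba->a; bbb->bb

  | abbab => aab => b
  | baabb => bbb => bb => a
  | bbbaba => bbaba => aba
  | ababbbb => ababbb => ababb => abaa => ab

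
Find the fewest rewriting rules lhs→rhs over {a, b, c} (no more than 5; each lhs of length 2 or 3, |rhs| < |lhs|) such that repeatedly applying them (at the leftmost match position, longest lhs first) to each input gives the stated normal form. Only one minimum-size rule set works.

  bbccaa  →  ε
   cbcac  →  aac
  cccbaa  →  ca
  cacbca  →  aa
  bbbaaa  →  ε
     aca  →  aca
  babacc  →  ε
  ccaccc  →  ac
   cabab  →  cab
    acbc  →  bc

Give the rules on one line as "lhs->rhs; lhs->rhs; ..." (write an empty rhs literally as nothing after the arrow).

  | bbccaa => bbaa => ba => ε
  | cbcac => aac
  | cccbaa => cbaa => ca
  | cacbca => cbca => aa

acb->b; ba->; cbc->a; cc->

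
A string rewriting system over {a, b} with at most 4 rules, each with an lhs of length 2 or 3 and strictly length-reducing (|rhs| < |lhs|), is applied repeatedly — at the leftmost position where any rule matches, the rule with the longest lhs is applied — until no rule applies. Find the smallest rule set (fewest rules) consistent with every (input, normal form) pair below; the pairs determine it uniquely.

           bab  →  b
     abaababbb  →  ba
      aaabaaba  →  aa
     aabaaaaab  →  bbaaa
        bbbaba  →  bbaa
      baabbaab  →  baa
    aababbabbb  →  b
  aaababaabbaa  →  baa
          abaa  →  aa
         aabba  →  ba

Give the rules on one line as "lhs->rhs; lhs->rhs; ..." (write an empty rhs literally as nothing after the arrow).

  | bab => b
  | abaababbb => aababbb => baabbb => bbabb => bbb => ba
  | aaabaaba => abaaaba => aaaba => abaa => aa
  | aabaaaaab => baaaaaab => baaaaba => baabaa => bbaaa

aab->ba; ab->; bbb->ba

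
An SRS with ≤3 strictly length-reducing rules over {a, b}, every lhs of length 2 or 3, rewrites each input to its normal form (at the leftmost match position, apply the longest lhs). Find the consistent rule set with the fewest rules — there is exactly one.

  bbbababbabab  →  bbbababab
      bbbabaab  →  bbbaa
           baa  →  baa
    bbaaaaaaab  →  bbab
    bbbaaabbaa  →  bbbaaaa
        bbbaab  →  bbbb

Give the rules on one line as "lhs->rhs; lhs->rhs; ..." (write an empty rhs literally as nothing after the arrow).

  | bbbababbabab => bbbabaaabab => bbbababab
  | bbbabaab => bbbabb => bbbaa
  | baa
  | bbaaaaaaab => bbaaaaab => bbaaab => bbab

aab->b; abb->aa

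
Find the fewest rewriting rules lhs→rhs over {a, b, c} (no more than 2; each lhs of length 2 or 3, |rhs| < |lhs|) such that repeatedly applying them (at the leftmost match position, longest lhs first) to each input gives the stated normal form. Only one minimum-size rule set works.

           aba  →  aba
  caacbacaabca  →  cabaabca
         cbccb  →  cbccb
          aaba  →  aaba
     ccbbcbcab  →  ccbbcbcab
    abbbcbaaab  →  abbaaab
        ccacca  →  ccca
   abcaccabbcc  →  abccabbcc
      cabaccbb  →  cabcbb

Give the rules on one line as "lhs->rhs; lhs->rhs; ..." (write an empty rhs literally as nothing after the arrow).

ac->; bbb->ba

  | aba
  | caacbacaabca => cabacaabca => cabaabca
  | cbccb
  | aaba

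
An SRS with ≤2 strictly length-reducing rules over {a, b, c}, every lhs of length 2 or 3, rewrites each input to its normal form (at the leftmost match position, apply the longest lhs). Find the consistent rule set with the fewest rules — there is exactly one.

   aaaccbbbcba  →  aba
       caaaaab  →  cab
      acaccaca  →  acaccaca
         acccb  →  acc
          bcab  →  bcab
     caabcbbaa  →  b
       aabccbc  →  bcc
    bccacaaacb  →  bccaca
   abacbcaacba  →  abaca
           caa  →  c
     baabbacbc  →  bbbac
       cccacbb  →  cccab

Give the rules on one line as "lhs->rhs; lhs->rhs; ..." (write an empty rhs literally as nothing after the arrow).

aa->; cb->

  | aaaccbbbcba => accbbbcba => acbbcba => abcba => aba
  | caaaaab => caaab => cab
  | acaccaca
  | acccb => acc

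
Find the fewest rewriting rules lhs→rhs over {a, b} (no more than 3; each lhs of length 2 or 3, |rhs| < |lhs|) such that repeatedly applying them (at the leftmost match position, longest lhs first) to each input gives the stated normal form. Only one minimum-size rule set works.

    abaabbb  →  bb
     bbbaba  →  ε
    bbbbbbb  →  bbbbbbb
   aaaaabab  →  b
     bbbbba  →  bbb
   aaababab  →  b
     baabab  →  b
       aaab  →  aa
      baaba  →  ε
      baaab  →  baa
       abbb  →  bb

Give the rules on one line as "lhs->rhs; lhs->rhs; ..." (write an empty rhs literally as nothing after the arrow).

ab->; aba->ba; bba->

  | abaabbb => baabbb => babb => bb
  | bbbaba => bba => ε
  | bbbbbbb
  | aaaaabab => aaaabab => aaabab => aabab => abab => bab => b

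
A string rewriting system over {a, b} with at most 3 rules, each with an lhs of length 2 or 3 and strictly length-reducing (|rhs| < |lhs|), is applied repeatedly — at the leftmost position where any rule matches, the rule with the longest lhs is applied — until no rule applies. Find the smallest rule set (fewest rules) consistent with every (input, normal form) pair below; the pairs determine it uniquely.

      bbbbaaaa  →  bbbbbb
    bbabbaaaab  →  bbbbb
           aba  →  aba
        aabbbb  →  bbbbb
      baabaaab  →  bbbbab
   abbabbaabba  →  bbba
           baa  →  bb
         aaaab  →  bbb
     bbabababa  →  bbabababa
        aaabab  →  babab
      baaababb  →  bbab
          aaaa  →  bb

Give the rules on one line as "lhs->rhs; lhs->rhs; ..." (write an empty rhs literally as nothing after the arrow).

aa->b; abb->

  | bbbbaaaa => bbbbbaa => bbbbbb
  | bbabbaaaab => bbaaaab => bbbaab => bbbbb
  | aba
  | aabbbb => bbbbb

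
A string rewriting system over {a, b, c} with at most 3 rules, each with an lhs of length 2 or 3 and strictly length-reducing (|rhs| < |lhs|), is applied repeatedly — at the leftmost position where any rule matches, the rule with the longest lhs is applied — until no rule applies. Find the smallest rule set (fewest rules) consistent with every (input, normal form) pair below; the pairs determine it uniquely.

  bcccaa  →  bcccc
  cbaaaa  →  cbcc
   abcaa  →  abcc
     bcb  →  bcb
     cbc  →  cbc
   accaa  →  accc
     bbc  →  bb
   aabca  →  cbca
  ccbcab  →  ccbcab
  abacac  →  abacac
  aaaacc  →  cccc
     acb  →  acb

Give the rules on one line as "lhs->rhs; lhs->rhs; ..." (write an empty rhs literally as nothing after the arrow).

aa->c; bbc->bb

  | bcccaa => bcccc
  | cbaaaa => cbcaa => cbcc
  | abcaa => abcc
  | bcb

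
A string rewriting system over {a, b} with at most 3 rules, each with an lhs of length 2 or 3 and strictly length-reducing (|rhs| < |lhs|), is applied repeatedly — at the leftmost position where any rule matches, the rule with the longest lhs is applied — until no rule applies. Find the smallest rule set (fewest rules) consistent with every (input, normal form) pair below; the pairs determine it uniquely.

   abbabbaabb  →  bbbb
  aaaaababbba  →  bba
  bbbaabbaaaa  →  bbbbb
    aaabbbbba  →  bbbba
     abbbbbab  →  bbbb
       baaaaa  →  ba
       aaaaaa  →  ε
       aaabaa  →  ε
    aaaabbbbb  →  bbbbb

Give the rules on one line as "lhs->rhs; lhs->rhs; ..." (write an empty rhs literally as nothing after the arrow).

  | abbabbaabb => babbaabb => bbaabb => bbbb
  | aaaaababbba => aaababbba => ababbba => abbba => bba
  | bbbaabbaaaa => bbbbbaaaa => bbbbbaa => bbbbb
  | aaabbbbba => abbbbba => bbbba

aa->; ab->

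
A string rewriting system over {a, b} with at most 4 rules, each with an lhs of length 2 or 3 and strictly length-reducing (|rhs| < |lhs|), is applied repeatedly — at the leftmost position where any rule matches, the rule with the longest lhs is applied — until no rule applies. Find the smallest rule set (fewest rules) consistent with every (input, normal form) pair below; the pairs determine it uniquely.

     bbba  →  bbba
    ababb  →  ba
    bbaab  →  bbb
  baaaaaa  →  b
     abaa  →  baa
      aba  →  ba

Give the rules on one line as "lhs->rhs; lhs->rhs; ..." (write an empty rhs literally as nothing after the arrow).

  | bbba
  | ababb => babb => ba
  | bbaab => bbab => bbb
  | baaaaaa => baaa => b

aaa->; ab->b; abb->a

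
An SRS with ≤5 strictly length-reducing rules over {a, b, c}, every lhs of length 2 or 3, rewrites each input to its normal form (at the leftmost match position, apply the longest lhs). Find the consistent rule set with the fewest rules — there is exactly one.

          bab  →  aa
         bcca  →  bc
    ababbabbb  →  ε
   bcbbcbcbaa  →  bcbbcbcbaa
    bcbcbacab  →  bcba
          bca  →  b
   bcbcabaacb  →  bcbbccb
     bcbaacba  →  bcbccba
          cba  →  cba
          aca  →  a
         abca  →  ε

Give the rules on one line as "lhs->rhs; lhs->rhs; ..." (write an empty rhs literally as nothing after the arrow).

aac->cc; ab->; bab->aa; ca->

  | bab => aa
  | bcca => bc
  | ababbabbb => abbabbb => babbb => aabb => ab => ε
  | bcbbcbcbaa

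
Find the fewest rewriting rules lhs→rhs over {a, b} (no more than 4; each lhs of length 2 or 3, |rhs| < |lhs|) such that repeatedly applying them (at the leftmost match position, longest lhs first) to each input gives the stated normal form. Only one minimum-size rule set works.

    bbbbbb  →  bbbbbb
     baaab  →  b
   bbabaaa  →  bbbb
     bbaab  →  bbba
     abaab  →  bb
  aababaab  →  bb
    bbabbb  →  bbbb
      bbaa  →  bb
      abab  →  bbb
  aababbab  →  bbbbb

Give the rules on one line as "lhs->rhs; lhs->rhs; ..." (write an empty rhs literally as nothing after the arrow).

aa->; aab->ba; ab->; aba->bb

  | bbbbbb
  | baaab => bab => b
  | bbabaaa => bbbbaa => bbbb
  | bbaab => bbba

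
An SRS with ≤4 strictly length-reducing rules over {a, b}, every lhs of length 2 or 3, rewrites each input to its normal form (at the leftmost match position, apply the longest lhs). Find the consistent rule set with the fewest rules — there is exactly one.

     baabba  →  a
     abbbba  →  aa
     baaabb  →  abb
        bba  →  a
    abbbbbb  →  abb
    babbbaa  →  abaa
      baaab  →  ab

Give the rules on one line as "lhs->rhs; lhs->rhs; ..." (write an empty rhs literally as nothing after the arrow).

  | baabba => baaa => bba => a
  | abbbba => abba => aa
  | baaabb => bbabb => abb
  | bba => a

aaa->ba; bab->ab; bba->a; bbb->b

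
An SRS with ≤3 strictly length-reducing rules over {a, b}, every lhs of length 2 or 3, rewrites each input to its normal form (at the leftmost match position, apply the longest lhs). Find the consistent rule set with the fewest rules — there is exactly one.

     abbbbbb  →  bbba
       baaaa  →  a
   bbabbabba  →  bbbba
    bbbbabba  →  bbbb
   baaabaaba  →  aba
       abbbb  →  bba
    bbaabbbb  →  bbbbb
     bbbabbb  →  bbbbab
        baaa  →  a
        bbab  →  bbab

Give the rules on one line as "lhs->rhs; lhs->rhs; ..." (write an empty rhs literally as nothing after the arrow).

  | abbbbbb => babbbb => bbabb => bbba
  | baaaa => aa => a
  | bbabbabba => bbbaabba => bbbba
  | bbbbabba => bbbbbaa => bbbb

aa->a; abb->ba; baa->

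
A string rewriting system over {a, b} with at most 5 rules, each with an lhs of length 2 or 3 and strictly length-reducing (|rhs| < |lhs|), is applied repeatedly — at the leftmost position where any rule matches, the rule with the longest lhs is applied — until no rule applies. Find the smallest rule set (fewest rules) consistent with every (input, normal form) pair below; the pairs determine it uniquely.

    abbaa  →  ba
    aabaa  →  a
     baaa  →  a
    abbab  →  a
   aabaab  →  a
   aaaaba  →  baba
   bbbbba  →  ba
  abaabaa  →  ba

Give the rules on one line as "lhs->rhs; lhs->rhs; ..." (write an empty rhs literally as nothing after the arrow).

aa->b; aaa->b; aab->b; bb->a

  | abbaa => aaaa => ba
  | aabaa => baa => bb => a
  | baaa => bb => a
  | abbab => aaab => bb => a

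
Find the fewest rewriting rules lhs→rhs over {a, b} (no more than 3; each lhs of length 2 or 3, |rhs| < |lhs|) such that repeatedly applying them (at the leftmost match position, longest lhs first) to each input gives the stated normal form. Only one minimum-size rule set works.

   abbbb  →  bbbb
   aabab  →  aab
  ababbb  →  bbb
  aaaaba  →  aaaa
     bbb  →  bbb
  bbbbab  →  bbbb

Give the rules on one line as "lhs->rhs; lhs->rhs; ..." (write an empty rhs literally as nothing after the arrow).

abb->bb; ba->

  | abbbb => bbbb
  | aabab => aab
  | ababbb => abbb => bbb
  | aaaaba => aaaa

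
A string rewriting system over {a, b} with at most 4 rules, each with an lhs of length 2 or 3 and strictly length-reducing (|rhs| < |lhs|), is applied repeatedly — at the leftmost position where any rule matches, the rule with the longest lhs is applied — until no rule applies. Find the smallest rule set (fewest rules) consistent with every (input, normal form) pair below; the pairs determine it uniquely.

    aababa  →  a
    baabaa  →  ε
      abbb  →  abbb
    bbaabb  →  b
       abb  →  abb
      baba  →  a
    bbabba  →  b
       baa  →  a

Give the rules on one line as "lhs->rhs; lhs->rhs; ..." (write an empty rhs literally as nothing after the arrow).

  | aababa => baba => a
  | baabaa => abaa => aa => ε
  | abbb
  | bbaabb => babb => b

aa->; ba->; bab->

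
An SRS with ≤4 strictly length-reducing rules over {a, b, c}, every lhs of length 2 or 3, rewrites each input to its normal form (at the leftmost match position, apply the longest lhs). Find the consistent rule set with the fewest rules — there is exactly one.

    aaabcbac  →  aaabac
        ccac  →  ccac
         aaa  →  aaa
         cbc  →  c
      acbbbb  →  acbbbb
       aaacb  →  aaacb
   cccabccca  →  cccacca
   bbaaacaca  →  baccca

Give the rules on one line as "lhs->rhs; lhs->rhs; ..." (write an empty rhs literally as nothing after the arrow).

  | aaabcbac => aaabac
  | ccac
  | aaa
  | cbc => c

aca->cc; bba->b; bc->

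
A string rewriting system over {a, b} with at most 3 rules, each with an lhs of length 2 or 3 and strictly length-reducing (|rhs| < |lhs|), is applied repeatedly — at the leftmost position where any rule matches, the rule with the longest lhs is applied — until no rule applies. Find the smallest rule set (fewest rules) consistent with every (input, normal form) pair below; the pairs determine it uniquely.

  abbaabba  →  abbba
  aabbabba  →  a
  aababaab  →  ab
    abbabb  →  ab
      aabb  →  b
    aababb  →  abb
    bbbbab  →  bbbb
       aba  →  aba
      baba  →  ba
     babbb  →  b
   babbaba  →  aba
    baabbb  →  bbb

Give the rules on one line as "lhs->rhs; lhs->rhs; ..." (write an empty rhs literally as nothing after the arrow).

aa->b; aab->; bab->aa

  | abbaabba => abbba
  | aabbabba => babba => aaba => a
  | aababaab => abaab => ab
  | abbabb => abaab => ab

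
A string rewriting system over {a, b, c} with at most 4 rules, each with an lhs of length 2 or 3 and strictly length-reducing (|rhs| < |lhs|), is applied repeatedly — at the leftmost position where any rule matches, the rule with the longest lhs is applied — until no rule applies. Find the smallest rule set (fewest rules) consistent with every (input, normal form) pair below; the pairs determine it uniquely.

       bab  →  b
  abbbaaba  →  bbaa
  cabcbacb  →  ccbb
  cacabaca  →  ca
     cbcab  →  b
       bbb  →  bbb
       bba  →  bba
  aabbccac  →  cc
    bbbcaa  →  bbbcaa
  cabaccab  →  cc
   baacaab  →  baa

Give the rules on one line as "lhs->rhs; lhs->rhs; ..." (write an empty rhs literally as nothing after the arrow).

  | bab => b
  | abbbaaba => bbaaba => bbaa
  | cabcbacb => ccbacb => ccbb
  | cacabaca => cabaca => caca => ca

ab->; ac->; cbc->b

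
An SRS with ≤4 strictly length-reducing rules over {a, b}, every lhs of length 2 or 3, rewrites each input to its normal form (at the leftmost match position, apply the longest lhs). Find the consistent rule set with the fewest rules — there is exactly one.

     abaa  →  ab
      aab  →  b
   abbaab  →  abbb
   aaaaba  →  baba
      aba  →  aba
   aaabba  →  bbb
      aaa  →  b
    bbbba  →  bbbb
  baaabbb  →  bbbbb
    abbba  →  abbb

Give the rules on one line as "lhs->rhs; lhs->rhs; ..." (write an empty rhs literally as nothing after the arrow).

  | abaa => ab
  | aab => b
  | abbaab => abbab => abbb
  | aaaaba => baba

aa->; aaa->b; bba->bb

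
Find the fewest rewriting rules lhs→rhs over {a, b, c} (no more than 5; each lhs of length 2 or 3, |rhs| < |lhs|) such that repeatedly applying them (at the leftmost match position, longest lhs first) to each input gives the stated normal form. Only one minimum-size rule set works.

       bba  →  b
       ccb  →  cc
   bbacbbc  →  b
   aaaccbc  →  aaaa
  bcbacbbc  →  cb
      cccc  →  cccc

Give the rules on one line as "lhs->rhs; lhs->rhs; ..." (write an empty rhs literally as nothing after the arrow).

  | bba => b
  | ccb => cc
  | bbacbbc => bcbbc => bbc => b
  | aaaccbc => aaaabc => aaaa

acc->aa; ba->; bc->; ccb->cc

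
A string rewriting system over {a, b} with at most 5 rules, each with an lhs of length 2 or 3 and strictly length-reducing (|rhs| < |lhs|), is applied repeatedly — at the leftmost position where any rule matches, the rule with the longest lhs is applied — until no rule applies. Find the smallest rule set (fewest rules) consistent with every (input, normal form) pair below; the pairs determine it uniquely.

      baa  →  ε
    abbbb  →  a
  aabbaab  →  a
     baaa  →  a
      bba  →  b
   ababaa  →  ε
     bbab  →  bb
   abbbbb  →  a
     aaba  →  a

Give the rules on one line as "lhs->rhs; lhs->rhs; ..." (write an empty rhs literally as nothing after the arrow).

aa->; ab->a; ba->a; bba->b

  | baa => aa => ε
  | abbbb => abbb => abb => ab => a
  | aabbaab => bbaab => bab => ab => a
  | baaa => aaa => a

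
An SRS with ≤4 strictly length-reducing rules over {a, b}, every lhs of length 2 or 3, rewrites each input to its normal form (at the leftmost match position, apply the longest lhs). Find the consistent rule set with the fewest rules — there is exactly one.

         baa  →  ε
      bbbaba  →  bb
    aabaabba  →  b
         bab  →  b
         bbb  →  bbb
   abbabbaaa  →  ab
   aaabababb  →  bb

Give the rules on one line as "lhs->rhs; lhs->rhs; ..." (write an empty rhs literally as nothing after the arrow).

  | baa => ε
  | bbbaba => bbba => bb
  | aabaabba => abaabba => baabba => bba => b
  | bab => b

aba->ba; ba->; baa->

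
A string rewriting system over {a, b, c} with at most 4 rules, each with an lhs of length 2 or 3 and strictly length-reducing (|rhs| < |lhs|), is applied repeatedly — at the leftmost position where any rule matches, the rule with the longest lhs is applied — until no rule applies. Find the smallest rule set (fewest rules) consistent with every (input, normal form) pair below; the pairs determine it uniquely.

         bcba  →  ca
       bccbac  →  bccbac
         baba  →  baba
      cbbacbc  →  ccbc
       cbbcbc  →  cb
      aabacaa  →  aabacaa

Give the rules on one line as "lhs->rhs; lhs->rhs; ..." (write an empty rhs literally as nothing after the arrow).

bba->; bbc->b; bcb->c

  | bcba => ca
  | bccbac
  | baba
  | cbbacbc => ccbc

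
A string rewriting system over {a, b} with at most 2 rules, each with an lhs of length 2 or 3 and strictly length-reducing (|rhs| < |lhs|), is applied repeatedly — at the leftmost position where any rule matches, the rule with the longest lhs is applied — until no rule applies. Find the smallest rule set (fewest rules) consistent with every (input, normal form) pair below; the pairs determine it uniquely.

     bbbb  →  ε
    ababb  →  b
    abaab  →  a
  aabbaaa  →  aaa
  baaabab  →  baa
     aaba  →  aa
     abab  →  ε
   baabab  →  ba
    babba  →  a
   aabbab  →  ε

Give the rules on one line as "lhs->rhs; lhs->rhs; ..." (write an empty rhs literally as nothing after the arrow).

  | bbbb => bb => ε
  | ababb => abb => b
  | abaab => aab => a
  | aabbaaa => abaaa => aaa

ab->; bb->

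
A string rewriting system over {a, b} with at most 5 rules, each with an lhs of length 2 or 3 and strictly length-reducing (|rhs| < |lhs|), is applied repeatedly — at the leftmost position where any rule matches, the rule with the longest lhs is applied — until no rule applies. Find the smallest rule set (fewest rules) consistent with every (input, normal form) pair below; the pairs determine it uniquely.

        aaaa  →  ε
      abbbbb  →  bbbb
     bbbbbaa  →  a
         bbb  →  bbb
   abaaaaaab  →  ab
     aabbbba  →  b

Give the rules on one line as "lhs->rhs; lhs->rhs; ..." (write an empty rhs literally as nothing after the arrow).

  | aaaa => aa => ε
  | abbbbb => bbbb
  | bbbbbaa => bbbaba => babba => abba => ba => a
  | bbb

aa->; abb->b; ba->a; bba->ab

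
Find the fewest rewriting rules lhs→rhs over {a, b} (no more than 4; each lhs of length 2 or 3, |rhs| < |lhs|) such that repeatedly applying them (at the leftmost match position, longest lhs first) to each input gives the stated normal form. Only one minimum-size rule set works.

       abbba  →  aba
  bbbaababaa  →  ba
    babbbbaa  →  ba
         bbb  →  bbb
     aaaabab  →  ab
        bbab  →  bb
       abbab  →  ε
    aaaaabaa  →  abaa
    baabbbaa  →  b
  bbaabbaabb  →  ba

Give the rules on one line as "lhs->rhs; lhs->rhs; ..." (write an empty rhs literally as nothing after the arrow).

aaa->a; aab->; abb->a; bba->b

  | abbba => aba
  | bbbaababaa => bbababaa => bbabaa => bbaa => ba
  | babbbbaa => babbaa => baaa => ba
  | bbb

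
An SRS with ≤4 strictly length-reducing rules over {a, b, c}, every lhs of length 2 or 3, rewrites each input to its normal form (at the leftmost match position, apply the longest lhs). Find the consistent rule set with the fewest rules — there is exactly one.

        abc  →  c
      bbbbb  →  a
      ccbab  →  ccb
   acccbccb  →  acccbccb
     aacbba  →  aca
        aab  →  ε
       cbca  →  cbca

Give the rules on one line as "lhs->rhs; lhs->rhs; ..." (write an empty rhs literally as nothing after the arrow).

aa->a; ab->; bb->a

  | abc => c
  | bbbbb => abbb => bb => a
  | ccbab => ccb
  | acccbccb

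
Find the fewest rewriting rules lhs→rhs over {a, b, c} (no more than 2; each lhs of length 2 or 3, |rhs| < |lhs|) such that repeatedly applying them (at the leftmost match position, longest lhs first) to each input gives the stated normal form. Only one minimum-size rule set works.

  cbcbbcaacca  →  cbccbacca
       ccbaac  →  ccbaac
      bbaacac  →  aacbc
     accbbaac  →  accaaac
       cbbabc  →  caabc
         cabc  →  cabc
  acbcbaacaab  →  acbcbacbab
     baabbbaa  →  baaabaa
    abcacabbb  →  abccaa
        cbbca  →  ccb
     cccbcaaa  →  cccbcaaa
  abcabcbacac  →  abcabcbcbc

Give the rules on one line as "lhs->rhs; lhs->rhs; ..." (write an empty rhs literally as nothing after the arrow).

  | cbcbbcaacca => cbcacaacca => cbccbacca
  | ccbaac
  | bbaacac => aaacac => aacbc
  | accbbaac => accaaac

aca->cb; bb->a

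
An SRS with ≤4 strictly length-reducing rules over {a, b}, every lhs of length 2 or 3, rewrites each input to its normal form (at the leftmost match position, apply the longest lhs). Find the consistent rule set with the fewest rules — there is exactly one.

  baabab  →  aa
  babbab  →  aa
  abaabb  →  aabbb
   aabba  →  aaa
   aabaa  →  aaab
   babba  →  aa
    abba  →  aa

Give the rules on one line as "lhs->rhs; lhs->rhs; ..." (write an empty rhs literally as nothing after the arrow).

ba->a; baa->ab; bab->a

  | baabab => abbab => aba => aa
  | babbab => abab => aa
  | abaabb => aabbb
  | aabba => aaba => aaa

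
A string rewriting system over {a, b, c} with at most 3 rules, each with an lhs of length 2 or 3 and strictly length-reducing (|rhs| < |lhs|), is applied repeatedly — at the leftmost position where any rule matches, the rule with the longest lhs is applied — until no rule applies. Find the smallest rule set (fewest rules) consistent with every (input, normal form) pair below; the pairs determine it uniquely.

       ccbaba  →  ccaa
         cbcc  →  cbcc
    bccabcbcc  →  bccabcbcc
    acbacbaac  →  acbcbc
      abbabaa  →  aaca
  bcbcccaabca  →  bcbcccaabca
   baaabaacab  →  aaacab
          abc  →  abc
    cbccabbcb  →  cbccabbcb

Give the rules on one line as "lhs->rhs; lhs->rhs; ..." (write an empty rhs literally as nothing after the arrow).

  | ccbaba => ccbba => ccaa
  | cbcc
  | bccabcbcc
  | acbacbaac => acbcbaac => acbcbac => acbcbc

aba->c; ba->b; bba->aa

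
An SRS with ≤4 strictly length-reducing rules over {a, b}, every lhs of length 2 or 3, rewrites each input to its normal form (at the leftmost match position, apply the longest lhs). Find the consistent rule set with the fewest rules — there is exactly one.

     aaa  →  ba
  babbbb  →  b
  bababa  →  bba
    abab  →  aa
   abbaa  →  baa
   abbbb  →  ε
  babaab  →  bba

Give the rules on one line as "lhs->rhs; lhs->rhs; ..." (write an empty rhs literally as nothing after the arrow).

  | aaa => ba
  | babbbb => bbbb => b
  | bababa => baaba => baaa => bba
  | abab => aab => aa

aaa->ba; ab->a; abb->b; bbb->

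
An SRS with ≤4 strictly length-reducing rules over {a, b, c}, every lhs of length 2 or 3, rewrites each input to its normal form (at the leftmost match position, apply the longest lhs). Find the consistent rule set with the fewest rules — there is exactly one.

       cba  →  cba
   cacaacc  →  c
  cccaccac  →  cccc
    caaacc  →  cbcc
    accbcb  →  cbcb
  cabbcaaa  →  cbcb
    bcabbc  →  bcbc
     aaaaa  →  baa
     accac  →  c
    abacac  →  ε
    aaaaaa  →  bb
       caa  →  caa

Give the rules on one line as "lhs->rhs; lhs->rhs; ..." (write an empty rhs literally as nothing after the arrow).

  | cba
  | cacaacc => caacc => cac => c
  | cccaccac => ccccac => cccc
  | caaacc => cbcc

aaa->b; ab->; ac->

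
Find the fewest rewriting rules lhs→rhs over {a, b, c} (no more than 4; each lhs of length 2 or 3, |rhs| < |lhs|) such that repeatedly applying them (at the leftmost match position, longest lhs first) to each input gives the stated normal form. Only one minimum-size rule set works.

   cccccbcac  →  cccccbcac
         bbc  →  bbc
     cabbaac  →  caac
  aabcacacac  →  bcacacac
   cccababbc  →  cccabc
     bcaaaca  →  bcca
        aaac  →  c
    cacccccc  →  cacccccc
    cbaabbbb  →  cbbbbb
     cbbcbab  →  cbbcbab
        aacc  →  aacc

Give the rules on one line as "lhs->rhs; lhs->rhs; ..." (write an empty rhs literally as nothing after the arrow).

aaa->; aab->b; abb->

  | cccccbcac
  | bbc
  | cabbaac => caac
  | aabcacacac => bcacacac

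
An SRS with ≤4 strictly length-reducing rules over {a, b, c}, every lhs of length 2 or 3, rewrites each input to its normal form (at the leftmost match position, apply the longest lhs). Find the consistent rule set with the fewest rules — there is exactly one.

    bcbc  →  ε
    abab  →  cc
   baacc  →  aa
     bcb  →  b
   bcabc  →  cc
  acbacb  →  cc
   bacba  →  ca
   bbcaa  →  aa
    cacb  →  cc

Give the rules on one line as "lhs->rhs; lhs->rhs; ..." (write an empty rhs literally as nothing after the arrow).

  | bcbc => bc => ε
  | abab => cab => cc
  | baacc => aacc => aac => aa
  | bcb => b

ab->c; ac->a; ba->a; bc->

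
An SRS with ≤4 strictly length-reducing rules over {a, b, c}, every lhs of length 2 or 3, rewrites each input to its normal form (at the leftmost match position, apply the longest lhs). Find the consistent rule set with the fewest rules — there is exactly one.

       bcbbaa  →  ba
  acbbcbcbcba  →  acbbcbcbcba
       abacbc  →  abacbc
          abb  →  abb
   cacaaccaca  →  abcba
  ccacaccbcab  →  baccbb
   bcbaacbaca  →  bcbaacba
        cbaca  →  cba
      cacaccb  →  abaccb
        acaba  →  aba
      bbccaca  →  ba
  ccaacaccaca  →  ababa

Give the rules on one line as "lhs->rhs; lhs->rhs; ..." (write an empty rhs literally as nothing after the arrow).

  | bcbbaa => bcaa => ba
  | acbbcbcbcba
  | abacbc
  | abb

aab->cb; bba->a; ca->; cac->ab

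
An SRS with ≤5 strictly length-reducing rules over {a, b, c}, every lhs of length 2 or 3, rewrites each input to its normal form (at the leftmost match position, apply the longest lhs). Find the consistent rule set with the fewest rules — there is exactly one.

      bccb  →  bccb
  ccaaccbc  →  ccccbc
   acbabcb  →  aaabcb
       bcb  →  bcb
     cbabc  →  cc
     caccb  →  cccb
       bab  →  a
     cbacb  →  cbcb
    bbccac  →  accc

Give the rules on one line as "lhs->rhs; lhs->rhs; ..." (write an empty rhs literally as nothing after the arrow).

  | bccb
  | ccaaccbc => ccaccbc => ccccbc
  | acbabcb => aaabcb
  | bcb

acb->aa; ba->b; bb->a; ca->c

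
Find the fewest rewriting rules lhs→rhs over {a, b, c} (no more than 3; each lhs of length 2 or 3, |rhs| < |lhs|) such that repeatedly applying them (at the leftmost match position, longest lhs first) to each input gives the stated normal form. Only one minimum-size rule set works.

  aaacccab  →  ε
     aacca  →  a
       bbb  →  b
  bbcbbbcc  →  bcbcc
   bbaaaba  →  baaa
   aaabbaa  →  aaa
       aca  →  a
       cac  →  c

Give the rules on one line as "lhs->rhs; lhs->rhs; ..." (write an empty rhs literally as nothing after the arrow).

ab->; ac->; bb->b

  | aaacccab => aaccab => acab => ab => ε
  | aacca => aca => a
  | bbb => bb => b
  | bbcbbbcc => bcbbbcc => bcbbcc => bcbcc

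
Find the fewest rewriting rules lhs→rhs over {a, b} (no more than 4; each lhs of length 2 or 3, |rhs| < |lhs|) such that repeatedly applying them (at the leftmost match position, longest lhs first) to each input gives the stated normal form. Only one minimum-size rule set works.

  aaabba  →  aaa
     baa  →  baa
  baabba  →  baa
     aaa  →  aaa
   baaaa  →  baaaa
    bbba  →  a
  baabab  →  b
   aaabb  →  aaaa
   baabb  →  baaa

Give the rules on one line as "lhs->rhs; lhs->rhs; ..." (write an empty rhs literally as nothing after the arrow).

aba->ba; bb->a; bba->; bbb->

  | aaabba => aaa
  | baa
  | baabba => baa
  | aaa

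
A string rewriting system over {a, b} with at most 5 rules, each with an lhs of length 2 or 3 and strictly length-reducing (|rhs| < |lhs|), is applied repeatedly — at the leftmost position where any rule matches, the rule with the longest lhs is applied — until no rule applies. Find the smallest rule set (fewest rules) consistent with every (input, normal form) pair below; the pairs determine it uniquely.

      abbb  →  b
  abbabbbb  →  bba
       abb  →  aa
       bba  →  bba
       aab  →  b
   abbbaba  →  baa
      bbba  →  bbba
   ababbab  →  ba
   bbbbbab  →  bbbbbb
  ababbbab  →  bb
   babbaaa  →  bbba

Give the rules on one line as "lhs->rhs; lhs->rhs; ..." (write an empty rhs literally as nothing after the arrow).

aaa->ba; ab->b; aba->ab; abb->aa

  | abbb => aab => ab => b
  | abbabbbb => aaabbbb => babbbb => baabb => baaa => bba
  | abb => aa
  | bba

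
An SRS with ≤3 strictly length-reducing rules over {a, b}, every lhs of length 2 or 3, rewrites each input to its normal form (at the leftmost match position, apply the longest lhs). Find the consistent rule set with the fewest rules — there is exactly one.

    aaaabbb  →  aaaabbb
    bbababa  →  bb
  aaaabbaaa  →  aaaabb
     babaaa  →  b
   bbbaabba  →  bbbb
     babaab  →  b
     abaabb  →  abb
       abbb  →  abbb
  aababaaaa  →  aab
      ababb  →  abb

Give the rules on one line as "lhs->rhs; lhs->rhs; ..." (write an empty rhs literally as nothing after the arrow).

  | aaaabbb
  | bbababa => bbaba => bba => bb
  | aaaabbaaa => aaaabbaa => aaaabba => aaaabb
  | babaaa => baaa => baa => ba => b

ba->b; bab->b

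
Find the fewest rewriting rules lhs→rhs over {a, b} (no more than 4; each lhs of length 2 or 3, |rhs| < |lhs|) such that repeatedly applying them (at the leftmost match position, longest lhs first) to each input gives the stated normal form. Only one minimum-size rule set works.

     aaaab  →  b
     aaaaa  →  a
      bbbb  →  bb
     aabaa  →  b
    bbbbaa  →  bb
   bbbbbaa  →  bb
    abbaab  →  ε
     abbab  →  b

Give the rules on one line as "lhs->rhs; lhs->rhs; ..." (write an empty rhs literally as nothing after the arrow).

  | aaaab => aab => b
  | aaaaa => aaa => a
  | bbbb => bbb => bb
  | aabaa => baa => b

aa->; ab->; abb->a; bbb->bb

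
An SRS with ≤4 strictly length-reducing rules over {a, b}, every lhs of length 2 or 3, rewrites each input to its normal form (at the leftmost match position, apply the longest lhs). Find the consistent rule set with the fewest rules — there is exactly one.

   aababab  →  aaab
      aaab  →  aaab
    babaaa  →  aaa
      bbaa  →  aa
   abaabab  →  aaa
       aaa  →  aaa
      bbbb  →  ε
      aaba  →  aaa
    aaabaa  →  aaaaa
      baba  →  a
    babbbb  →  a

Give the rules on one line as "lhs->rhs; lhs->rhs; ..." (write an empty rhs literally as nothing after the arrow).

ba->a; bab->; bbb->ba

  | aababab => aaab
  | aaab
  | babaaa => aaa
  | bbaa => baa => aa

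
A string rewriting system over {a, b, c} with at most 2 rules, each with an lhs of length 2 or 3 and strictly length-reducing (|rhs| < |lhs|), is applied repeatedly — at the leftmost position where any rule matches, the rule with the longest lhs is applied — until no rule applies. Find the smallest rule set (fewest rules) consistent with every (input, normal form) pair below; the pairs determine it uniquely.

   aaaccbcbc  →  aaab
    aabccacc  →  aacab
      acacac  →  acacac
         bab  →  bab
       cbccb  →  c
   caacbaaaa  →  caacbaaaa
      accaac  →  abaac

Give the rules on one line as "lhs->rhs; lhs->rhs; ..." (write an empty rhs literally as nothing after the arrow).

  | aaaccbcbc => aaabbcbc => aaaccbc => aaabbc => aaacc => aaab
  | aabccacc => aabbacc => aacacc => aacab
  | acacac
  | bab

bb->c; cc->b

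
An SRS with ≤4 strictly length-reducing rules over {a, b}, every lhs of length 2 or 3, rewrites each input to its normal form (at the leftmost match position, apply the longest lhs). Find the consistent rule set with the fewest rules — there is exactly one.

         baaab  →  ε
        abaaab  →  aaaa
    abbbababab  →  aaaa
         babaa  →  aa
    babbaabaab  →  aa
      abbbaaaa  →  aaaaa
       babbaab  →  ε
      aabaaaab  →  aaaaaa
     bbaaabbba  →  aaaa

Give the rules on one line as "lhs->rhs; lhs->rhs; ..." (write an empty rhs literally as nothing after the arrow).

  | baaab => baab => bab => bb => ε
  | abaaab => aaaab => aaaa
  | abbbababab => abbababab => abababab => aababab => aaabab => aaaab => aaaa
  | babaa => bbaa => aa

ab->a; ba->b; bb->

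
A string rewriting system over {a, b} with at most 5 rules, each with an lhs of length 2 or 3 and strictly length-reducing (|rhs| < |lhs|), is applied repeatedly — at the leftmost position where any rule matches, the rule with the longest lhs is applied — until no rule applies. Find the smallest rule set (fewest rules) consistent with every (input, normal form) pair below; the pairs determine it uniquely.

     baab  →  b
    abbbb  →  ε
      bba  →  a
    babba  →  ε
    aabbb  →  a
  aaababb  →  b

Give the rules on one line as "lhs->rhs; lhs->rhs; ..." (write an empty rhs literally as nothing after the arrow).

aa->; ba->a; bab->a; bbb->ba

  | baab => aab => b
  | abbbb => abab => aa => ε
  | bba => ba => a
  | babba => aba => aa => ε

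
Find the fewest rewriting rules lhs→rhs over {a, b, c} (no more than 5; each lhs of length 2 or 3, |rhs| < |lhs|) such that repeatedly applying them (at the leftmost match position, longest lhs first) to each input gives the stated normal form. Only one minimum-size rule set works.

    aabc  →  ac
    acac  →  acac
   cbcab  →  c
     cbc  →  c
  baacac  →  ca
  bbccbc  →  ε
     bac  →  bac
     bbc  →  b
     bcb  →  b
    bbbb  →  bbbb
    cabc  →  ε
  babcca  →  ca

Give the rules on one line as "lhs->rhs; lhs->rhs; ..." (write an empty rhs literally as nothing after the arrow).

  | aabc => ac
  | acac
  | cbcab => cab => c
  | cbc => c

aac->ca; ab->; bc->; cc->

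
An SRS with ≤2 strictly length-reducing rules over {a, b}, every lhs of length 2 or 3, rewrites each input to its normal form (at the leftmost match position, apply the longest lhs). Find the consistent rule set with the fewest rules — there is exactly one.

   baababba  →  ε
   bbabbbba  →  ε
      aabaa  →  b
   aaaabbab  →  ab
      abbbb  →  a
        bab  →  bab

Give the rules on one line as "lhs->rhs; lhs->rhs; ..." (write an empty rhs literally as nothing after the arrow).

aa->; bb->

  | baababba => bbabba => abba => aa => ε
  | bbabbbba => abbbba => abba => aa => ε
  | aabaa => baa => b
  | aaaabbab => aabbab => bbab => ab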